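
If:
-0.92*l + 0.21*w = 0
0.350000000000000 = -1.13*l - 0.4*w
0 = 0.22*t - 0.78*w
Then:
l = -0.12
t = -1.89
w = -0.53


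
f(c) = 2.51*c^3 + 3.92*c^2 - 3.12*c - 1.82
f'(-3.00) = 41.13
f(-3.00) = -24.95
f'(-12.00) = 987.12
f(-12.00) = -3737.18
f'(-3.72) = 71.92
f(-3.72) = -65.18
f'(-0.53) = -5.16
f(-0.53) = 0.56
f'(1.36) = 21.47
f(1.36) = 7.50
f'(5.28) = 248.20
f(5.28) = 460.46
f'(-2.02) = 11.77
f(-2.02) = -0.21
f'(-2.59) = 27.09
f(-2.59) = -11.05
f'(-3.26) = 51.35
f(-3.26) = -36.95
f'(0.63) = 4.81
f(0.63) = -1.60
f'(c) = 7.53*c^2 + 7.84*c - 3.12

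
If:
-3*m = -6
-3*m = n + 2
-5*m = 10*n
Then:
No Solution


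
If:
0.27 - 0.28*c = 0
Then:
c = 0.96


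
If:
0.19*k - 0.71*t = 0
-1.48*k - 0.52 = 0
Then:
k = -0.35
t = -0.09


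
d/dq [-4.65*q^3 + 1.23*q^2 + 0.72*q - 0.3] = -13.95*q^2 + 2.46*q + 0.72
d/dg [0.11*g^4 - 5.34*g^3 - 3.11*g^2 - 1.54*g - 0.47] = 0.44*g^3 - 16.02*g^2 - 6.22*g - 1.54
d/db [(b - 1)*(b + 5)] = 2*b + 4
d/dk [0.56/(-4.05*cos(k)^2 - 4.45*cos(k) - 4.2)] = -(4.536*cos(k) + 2.492)*sin(k)/(4.05*cos(k)^2 + 4.45*cos(k) + 4.2)^2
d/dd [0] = 0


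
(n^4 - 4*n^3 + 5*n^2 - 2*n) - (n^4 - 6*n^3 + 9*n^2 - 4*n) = 2*n^3 - 4*n^2 + 2*n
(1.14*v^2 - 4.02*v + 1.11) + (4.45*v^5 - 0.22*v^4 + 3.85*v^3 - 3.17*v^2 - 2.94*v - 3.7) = 4.45*v^5 - 0.22*v^4 + 3.85*v^3 - 2.03*v^2 - 6.96*v - 2.59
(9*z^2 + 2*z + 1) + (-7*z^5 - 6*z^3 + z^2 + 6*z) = -7*z^5 - 6*z^3 + 10*z^2 + 8*z + 1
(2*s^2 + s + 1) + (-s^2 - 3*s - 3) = s^2 - 2*s - 2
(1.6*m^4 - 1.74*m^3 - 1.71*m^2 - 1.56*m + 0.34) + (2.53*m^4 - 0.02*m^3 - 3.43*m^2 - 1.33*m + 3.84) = 4.13*m^4 - 1.76*m^3 - 5.14*m^2 - 2.89*m + 4.18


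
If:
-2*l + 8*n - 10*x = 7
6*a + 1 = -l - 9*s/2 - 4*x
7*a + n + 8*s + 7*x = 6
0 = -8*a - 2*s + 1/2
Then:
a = 29*x/88 - 117/704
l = -x/22 - 725/176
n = 109*x/88 - 109/704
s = 161/176 - 29*x/22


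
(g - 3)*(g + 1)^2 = g^3 - g^2 - 5*g - 3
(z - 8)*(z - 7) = z^2 - 15*z + 56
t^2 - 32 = (t - 4*sqrt(2))*(t + 4*sqrt(2))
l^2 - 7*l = l*(l - 7)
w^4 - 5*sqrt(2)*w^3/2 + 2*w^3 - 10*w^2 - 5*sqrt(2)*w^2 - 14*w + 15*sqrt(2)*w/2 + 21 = (w - 1)*(w + 3)*(w - 7*sqrt(2)/2)*(w + sqrt(2))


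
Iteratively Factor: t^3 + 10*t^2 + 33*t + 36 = (t + 4)*(t^2 + 6*t + 9) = (t + 3)*(t + 4)*(t + 3)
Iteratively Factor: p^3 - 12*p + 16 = (p - 2)*(p^2 + 2*p - 8) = (p - 2)^2*(p + 4)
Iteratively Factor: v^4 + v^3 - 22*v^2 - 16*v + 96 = (v + 4)*(v^3 - 3*v^2 - 10*v + 24) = (v - 4)*(v + 4)*(v^2 + v - 6) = (v - 4)*(v + 3)*(v + 4)*(v - 2)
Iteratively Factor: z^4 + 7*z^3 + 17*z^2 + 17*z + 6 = (z + 3)*(z^3 + 4*z^2 + 5*z + 2) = (z + 2)*(z + 3)*(z^2 + 2*z + 1) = (z + 1)*(z + 2)*(z + 3)*(z + 1)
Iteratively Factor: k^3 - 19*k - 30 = (k + 2)*(k^2 - 2*k - 15) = (k - 5)*(k + 2)*(k + 3)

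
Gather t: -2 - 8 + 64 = 54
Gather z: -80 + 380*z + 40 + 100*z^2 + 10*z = 100*z^2 + 390*z - 40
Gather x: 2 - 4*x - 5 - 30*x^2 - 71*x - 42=-30*x^2 - 75*x - 45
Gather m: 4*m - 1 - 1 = 4*m - 2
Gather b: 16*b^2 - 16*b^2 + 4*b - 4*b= 0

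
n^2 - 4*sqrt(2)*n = n*(n - 4*sqrt(2))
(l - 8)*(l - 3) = l^2 - 11*l + 24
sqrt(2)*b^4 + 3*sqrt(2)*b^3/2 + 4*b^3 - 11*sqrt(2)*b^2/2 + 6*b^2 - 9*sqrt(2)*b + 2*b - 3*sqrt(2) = (b + 1/2)*(b - sqrt(2))*(b + 3*sqrt(2))*(sqrt(2)*b + sqrt(2))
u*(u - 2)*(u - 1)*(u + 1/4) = u^4 - 11*u^3/4 + 5*u^2/4 + u/2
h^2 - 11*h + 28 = (h - 7)*(h - 4)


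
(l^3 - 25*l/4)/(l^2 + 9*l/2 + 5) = l*(2*l - 5)/(2*(l + 2))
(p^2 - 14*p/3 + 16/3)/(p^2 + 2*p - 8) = (p - 8/3)/(p + 4)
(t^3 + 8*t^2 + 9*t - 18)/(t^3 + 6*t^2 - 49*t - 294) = (t^2 + 2*t - 3)/(t^2 - 49)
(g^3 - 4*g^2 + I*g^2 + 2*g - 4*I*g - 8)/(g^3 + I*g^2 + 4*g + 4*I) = (g^2 - g*(4 + I) + 4*I)/(g^2 - I*g + 2)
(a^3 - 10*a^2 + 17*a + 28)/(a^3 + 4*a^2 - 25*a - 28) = (a - 7)/(a + 7)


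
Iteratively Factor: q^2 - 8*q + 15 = (q - 3)*(q - 5)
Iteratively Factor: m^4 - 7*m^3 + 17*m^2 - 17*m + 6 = (m - 1)*(m^3 - 6*m^2 + 11*m - 6) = (m - 3)*(m - 1)*(m^2 - 3*m + 2) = (m - 3)*(m - 1)^2*(m - 2)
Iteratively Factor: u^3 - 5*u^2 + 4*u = (u - 1)*(u^2 - 4*u) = (u - 4)*(u - 1)*(u)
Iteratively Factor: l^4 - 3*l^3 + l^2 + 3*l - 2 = (l + 1)*(l^3 - 4*l^2 + 5*l - 2) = (l - 1)*(l + 1)*(l^2 - 3*l + 2) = (l - 1)^2*(l + 1)*(l - 2)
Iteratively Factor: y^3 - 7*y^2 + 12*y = (y - 3)*(y^2 - 4*y) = (y - 4)*(y - 3)*(y)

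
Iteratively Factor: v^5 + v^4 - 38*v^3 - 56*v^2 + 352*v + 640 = (v + 2)*(v^4 - v^3 - 36*v^2 + 16*v + 320) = (v + 2)*(v + 4)*(v^3 - 5*v^2 - 16*v + 80) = (v + 2)*(v + 4)^2*(v^2 - 9*v + 20) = (v - 4)*(v + 2)*(v + 4)^2*(v - 5)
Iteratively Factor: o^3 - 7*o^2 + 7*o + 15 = (o + 1)*(o^2 - 8*o + 15) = (o - 3)*(o + 1)*(o - 5)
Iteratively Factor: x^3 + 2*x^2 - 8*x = (x + 4)*(x^2 - 2*x) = x*(x + 4)*(x - 2)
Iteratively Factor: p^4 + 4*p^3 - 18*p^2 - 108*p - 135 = (p + 3)*(p^3 + p^2 - 21*p - 45) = (p - 5)*(p + 3)*(p^2 + 6*p + 9) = (p - 5)*(p + 3)^2*(p + 3)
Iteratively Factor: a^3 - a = (a + 1)*(a^2 - a) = a*(a + 1)*(a - 1)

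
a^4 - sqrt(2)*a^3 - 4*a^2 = a^2*(a - 2*sqrt(2))*(a + sqrt(2))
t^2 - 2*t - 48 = (t - 8)*(t + 6)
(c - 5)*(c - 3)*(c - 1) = c^3 - 9*c^2 + 23*c - 15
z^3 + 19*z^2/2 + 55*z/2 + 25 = (z + 2)*(z + 5/2)*(z + 5)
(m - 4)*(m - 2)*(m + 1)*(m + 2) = m^4 - 3*m^3 - 8*m^2 + 12*m + 16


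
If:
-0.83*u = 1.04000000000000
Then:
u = -1.25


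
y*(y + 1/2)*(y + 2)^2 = y^4 + 9*y^3/2 + 6*y^2 + 2*y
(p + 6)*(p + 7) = p^2 + 13*p + 42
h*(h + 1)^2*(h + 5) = h^4 + 7*h^3 + 11*h^2 + 5*h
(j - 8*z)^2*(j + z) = j^3 - 15*j^2*z + 48*j*z^2 + 64*z^3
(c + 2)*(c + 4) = c^2 + 6*c + 8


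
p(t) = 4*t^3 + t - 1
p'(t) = 12*t^2 + 1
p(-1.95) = -32.61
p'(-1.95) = 46.63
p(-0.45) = -1.81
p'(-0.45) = 3.43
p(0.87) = 2.50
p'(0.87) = 10.08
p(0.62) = 0.57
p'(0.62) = 5.61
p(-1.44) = -14.38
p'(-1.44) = 25.88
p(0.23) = -0.72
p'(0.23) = 1.63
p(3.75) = 213.69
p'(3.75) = 169.75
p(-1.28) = -10.67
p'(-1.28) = 20.66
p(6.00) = 869.00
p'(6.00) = 433.00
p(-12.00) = -6925.00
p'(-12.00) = 1729.00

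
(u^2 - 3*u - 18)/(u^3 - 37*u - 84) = (u - 6)/(u^2 - 3*u - 28)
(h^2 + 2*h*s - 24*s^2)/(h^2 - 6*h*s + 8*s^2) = (-h - 6*s)/(-h + 2*s)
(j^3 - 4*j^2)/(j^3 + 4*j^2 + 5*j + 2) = j^2*(j - 4)/(j^3 + 4*j^2 + 5*j + 2)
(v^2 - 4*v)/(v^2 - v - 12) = v/(v + 3)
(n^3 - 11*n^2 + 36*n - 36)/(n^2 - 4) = (n^2 - 9*n + 18)/(n + 2)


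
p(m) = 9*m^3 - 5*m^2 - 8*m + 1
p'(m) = 27*m^2 - 10*m - 8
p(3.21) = 221.48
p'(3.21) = 238.11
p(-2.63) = -176.27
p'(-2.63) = 205.06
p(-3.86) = -560.23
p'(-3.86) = 432.89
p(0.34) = -1.94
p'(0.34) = -8.28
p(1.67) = 15.61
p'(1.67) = 50.60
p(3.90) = 427.62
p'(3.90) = 363.67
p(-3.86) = -560.23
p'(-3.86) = 432.89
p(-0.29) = 2.68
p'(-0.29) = -2.83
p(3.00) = 175.00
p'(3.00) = 205.00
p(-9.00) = -6893.00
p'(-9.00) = 2269.00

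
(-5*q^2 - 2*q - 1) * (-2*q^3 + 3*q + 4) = 10*q^5 + 4*q^4 - 13*q^3 - 26*q^2 - 11*q - 4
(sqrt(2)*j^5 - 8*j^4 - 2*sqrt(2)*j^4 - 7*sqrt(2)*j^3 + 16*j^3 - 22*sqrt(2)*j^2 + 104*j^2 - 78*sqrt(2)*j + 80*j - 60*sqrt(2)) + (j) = sqrt(2)*j^5 - 8*j^4 - 2*sqrt(2)*j^4 - 7*sqrt(2)*j^3 + 16*j^3 - 22*sqrt(2)*j^2 + 104*j^2 - 78*sqrt(2)*j + 81*j - 60*sqrt(2)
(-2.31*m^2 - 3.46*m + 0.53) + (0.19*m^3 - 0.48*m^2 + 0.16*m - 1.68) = 0.19*m^3 - 2.79*m^2 - 3.3*m - 1.15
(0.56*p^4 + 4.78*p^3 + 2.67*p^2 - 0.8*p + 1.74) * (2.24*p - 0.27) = 1.2544*p^5 + 10.556*p^4 + 4.6902*p^3 - 2.5129*p^2 + 4.1136*p - 0.4698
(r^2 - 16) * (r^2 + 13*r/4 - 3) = r^4 + 13*r^3/4 - 19*r^2 - 52*r + 48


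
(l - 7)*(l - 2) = l^2 - 9*l + 14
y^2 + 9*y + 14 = (y + 2)*(y + 7)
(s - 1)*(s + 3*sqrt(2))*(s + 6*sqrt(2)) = s^3 - s^2 + 9*sqrt(2)*s^2 - 9*sqrt(2)*s + 36*s - 36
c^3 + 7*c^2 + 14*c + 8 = (c + 1)*(c + 2)*(c + 4)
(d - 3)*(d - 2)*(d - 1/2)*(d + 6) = d^4 + d^3/2 - 49*d^2/2 + 48*d - 18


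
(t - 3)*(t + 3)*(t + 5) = t^3 + 5*t^2 - 9*t - 45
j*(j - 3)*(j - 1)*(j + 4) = j^4 - 13*j^2 + 12*j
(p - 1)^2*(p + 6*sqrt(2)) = p^3 - 2*p^2 + 6*sqrt(2)*p^2 - 12*sqrt(2)*p + p + 6*sqrt(2)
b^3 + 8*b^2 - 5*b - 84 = (b - 3)*(b + 4)*(b + 7)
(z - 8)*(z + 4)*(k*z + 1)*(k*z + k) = k^2*z^4 - 3*k^2*z^3 - 36*k^2*z^2 - 32*k^2*z + k*z^3 - 3*k*z^2 - 36*k*z - 32*k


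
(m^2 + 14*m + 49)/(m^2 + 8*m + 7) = (m + 7)/(m + 1)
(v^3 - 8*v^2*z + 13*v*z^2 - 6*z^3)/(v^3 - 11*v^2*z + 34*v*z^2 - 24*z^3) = (-v + z)/(-v + 4*z)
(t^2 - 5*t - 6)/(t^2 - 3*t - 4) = (t - 6)/(t - 4)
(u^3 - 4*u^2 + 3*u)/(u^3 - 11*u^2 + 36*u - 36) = u*(u - 1)/(u^2 - 8*u + 12)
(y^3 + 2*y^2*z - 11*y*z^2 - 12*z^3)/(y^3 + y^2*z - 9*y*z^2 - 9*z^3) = (y + 4*z)/(y + 3*z)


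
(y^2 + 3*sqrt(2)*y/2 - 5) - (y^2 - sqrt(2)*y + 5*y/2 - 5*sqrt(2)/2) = -5*y/2 + 5*sqrt(2)*y/2 - 5 + 5*sqrt(2)/2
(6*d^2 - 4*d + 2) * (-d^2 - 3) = -6*d^4 + 4*d^3 - 20*d^2 + 12*d - 6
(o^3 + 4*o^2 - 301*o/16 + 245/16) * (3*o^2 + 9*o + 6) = 3*o^5 + 21*o^4 - 231*o^3/16 - 795*o^2/8 + 399*o/16 + 735/8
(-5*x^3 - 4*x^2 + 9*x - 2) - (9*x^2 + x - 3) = -5*x^3 - 13*x^2 + 8*x + 1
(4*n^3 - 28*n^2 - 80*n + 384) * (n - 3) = 4*n^4 - 40*n^3 + 4*n^2 + 624*n - 1152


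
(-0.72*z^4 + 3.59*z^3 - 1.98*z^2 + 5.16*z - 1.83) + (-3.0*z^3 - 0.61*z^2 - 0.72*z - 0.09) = -0.72*z^4 + 0.59*z^3 - 2.59*z^2 + 4.44*z - 1.92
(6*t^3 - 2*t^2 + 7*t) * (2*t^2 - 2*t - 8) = 12*t^5 - 16*t^4 - 30*t^3 + 2*t^2 - 56*t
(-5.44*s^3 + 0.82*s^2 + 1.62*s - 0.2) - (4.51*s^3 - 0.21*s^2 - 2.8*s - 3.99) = -9.95*s^3 + 1.03*s^2 + 4.42*s + 3.79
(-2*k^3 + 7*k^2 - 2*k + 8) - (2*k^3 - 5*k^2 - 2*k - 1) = -4*k^3 + 12*k^2 + 9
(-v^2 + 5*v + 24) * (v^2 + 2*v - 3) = -v^4 + 3*v^3 + 37*v^2 + 33*v - 72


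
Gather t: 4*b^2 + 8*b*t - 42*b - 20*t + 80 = 4*b^2 - 42*b + t*(8*b - 20) + 80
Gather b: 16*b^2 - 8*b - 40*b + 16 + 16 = 16*b^2 - 48*b + 32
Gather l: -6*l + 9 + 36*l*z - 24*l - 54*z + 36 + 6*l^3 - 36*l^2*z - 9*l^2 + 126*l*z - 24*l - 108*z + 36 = 6*l^3 + l^2*(-36*z - 9) + l*(162*z - 54) - 162*z + 81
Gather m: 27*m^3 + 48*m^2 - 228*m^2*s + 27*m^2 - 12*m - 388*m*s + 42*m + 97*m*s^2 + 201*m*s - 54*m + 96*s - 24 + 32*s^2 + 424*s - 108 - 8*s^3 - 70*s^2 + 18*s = 27*m^3 + m^2*(75 - 228*s) + m*(97*s^2 - 187*s - 24) - 8*s^3 - 38*s^2 + 538*s - 132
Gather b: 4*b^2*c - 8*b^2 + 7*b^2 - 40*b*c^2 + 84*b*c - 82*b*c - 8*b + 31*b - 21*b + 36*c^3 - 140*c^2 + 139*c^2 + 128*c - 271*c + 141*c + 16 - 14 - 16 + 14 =b^2*(4*c - 1) + b*(-40*c^2 + 2*c + 2) + 36*c^3 - c^2 - 2*c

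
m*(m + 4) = m^2 + 4*m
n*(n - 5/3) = n^2 - 5*n/3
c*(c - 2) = c^2 - 2*c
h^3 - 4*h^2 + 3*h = h*(h - 3)*(h - 1)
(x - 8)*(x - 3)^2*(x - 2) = x^4 - 16*x^3 + 85*x^2 - 186*x + 144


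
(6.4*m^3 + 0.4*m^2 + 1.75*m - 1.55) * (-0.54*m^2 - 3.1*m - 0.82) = -3.456*m^5 - 20.056*m^4 - 7.433*m^3 - 4.916*m^2 + 3.37*m + 1.271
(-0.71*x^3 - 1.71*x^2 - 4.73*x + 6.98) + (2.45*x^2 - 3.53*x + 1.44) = -0.71*x^3 + 0.74*x^2 - 8.26*x + 8.42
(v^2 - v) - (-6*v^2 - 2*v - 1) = 7*v^2 + v + 1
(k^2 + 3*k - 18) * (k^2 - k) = k^4 + 2*k^3 - 21*k^2 + 18*k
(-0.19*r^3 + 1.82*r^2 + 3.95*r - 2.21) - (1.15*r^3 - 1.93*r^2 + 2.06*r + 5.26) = -1.34*r^3 + 3.75*r^2 + 1.89*r - 7.47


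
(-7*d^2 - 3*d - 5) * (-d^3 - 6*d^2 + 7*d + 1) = 7*d^5 + 45*d^4 - 26*d^3 + 2*d^2 - 38*d - 5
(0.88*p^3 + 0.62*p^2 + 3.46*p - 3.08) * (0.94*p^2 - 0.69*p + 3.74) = 0.8272*p^5 - 0.0244*p^4 + 6.1158*p^3 - 2.9638*p^2 + 15.0656*p - 11.5192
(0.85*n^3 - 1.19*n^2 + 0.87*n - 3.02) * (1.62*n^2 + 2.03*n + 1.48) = 1.377*n^5 - 0.2023*n^4 + 0.2517*n^3 - 4.8875*n^2 - 4.843*n - 4.4696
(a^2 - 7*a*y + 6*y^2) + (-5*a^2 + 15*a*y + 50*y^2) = -4*a^2 + 8*a*y + 56*y^2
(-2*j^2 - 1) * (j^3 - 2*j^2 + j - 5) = -2*j^5 + 4*j^4 - 3*j^3 + 12*j^2 - j + 5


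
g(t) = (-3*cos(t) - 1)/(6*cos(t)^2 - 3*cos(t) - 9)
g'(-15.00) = 1.55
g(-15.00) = -0.39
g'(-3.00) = 187.89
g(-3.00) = -13.18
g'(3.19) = 4701.81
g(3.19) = -113.68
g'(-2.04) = 0.48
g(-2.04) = -0.06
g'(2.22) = -0.75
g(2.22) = -0.16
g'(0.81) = -0.44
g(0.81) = 0.37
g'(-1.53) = 0.30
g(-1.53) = 0.12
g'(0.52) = -0.47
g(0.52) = 0.51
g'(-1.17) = 0.34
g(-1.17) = 0.23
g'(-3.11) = 16913.77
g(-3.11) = -267.05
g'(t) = (12*sin(t)*cos(t) - 3*sin(t))*(-3*cos(t) - 1)/(6*cos(t)^2 - 3*cos(t) - 9)^2 + 3*sin(t)/(6*cos(t)^2 - 3*cos(t) - 9)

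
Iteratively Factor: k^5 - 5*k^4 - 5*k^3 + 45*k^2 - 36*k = (k + 3)*(k^4 - 8*k^3 + 19*k^2 - 12*k) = (k - 3)*(k + 3)*(k^3 - 5*k^2 + 4*k) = (k - 3)*(k - 1)*(k + 3)*(k^2 - 4*k) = (k - 4)*(k - 3)*(k - 1)*(k + 3)*(k)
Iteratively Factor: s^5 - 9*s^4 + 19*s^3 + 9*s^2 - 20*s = (s - 1)*(s^4 - 8*s^3 + 11*s^2 + 20*s) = (s - 4)*(s - 1)*(s^3 - 4*s^2 - 5*s) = s*(s - 4)*(s - 1)*(s^2 - 4*s - 5) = s*(s - 4)*(s - 1)*(s + 1)*(s - 5)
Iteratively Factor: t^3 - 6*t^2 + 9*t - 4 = (t - 1)*(t^2 - 5*t + 4) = (t - 1)^2*(t - 4)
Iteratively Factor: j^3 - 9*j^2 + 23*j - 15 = (j - 3)*(j^2 - 6*j + 5) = (j - 3)*(j - 1)*(j - 5)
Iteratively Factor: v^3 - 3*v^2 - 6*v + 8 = (v - 4)*(v^2 + v - 2) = (v - 4)*(v + 2)*(v - 1)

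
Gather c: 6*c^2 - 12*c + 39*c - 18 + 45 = 6*c^2 + 27*c + 27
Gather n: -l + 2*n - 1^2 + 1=-l + 2*n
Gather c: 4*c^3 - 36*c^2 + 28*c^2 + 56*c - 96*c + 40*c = 4*c^3 - 8*c^2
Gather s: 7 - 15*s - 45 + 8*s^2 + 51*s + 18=8*s^2 + 36*s - 20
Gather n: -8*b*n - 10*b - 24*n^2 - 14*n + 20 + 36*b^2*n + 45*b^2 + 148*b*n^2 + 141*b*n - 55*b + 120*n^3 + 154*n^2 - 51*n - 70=45*b^2 - 65*b + 120*n^3 + n^2*(148*b + 130) + n*(36*b^2 + 133*b - 65) - 50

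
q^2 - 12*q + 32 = (q - 8)*(q - 4)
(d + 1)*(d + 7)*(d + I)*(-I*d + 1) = -I*d^4 + 2*d^3 - 8*I*d^3 + 16*d^2 - 6*I*d^2 + 14*d + 8*I*d + 7*I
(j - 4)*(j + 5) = j^2 + j - 20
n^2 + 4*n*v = n*(n + 4*v)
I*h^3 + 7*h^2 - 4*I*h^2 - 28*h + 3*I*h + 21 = (h - 3)*(h - 7*I)*(I*h - I)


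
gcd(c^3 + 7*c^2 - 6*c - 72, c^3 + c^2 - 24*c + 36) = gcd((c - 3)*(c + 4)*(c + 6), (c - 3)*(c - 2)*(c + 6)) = c^2 + 3*c - 18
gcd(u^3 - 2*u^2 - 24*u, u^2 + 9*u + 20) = u + 4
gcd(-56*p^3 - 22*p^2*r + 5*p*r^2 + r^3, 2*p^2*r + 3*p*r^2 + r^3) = 2*p + r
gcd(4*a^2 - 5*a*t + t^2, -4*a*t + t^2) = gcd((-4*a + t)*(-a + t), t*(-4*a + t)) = -4*a + t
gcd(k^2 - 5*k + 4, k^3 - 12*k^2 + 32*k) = k - 4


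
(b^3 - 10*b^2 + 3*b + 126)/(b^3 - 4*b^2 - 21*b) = (b - 6)/b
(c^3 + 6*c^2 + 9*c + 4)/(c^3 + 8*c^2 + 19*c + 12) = (c + 1)/(c + 3)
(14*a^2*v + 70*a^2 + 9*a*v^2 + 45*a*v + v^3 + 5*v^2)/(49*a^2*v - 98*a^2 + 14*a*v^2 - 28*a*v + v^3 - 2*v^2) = (2*a*v + 10*a + v^2 + 5*v)/(7*a*v - 14*a + v^2 - 2*v)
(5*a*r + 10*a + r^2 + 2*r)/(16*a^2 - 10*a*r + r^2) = (5*a*r + 10*a + r^2 + 2*r)/(16*a^2 - 10*a*r + r^2)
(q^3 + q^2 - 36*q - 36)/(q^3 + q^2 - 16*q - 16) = (q^2 - 36)/(q^2 - 16)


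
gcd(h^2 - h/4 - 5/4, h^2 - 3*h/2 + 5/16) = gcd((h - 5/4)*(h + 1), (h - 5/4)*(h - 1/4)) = h - 5/4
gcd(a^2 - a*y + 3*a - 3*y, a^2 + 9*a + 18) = a + 3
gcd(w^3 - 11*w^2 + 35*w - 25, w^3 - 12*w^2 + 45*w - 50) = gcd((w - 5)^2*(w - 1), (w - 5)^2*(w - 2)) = w^2 - 10*w + 25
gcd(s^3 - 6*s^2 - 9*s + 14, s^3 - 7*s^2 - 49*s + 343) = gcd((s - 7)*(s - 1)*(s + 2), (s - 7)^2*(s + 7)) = s - 7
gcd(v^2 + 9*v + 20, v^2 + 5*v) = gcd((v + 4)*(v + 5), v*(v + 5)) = v + 5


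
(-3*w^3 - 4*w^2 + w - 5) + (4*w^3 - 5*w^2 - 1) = w^3 - 9*w^2 + w - 6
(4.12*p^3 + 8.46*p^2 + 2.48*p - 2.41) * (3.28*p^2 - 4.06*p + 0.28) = 13.5136*p^5 + 11.0216*p^4 - 25.0596*p^3 - 15.6048*p^2 + 10.479*p - 0.6748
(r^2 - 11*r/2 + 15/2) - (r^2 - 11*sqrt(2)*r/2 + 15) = -11*r/2 + 11*sqrt(2)*r/2 - 15/2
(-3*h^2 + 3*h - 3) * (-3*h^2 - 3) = 9*h^4 - 9*h^3 + 18*h^2 - 9*h + 9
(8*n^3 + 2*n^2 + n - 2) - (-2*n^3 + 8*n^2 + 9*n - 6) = 10*n^3 - 6*n^2 - 8*n + 4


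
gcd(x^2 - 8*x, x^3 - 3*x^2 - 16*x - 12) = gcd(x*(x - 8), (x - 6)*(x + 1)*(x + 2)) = 1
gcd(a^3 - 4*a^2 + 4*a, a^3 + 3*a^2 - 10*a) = a^2 - 2*a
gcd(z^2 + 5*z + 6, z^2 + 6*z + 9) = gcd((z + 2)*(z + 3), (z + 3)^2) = z + 3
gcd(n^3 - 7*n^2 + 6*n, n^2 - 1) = n - 1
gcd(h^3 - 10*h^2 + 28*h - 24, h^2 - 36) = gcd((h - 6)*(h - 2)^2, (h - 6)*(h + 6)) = h - 6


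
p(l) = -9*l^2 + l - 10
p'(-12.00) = 217.00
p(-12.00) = -1318.00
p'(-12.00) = 217.00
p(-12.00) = -1318.00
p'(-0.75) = 14.50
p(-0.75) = -15.81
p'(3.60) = -63.80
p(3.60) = -123.04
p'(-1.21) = 22.78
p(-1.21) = -24.39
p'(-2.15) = 39.70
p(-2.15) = -53.75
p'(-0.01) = 1.18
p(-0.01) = -10.01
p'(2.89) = -51.02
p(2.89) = -82.28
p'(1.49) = -25.82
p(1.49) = -28.49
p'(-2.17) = 40.06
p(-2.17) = -54.55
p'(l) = 1 - 18*l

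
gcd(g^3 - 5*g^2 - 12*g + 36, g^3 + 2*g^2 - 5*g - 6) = g^2 + g - 6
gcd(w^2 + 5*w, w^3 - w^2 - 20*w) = w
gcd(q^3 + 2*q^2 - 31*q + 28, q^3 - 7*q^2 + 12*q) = q - 4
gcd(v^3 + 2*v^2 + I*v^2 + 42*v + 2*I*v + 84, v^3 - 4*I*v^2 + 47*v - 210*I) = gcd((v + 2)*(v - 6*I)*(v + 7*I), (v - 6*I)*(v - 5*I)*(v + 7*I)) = v^2 + I*v + 42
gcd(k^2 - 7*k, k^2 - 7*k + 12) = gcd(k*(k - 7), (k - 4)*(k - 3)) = 1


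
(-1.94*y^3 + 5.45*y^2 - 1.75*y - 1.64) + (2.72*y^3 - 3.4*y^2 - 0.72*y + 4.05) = 0.78*y^3 + 2.05*y^2 - 2.47*y + 2.41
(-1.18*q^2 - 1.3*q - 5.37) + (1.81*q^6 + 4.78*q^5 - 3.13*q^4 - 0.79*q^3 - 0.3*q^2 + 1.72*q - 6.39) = 1.81*q^6 + 4.78*q^5 - 3.13*q^4 - 0.79*q^3 - 1.48*q^2 + 0.42*q - 11.76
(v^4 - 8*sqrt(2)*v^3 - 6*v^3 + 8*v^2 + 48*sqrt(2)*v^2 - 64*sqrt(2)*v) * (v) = v^5 - 8*sqrt(2)*v^4 - 6*v^4 + 8*v^3 + 48*sqrt(2)*v^3 - 64*sqrt(2)*v^2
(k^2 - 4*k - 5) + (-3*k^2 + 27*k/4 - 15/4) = -2*k^2 + 11*k/4 - 35/4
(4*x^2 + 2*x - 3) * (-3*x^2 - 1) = -12*x^4 - 6*x^3 + 5*x^2 - 2*x + 3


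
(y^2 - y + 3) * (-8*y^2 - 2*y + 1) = -8*y^4 + 6*y^3 - 21*y^2 - 7*y + 3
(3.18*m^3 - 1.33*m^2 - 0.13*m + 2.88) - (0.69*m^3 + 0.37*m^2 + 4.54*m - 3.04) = 2.49*m^3 - 1.7*m^2 - 4.67*m + 5.92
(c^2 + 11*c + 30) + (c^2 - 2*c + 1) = 2*c^2 + 9*c + 31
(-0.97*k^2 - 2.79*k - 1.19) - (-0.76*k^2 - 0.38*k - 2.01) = -0.21*k^2 - 2.41*k + 0.82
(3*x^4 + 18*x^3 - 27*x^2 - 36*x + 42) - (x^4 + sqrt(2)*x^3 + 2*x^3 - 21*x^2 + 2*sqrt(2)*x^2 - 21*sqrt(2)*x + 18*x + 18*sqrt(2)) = 2*x^4 - sqrt(2)*x^3 + 16*x^3 - 6*x^2 - 2*sqrt(2)*x^2 - 54*x + 21*sqrt(2)*x - 18*sqrt(2) + 42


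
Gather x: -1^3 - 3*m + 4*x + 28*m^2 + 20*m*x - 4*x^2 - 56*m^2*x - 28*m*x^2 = 28*m^2 - 3*m + x^2*(-28*m - 4) + x*(-56*m^2 + 20*m + 4) - 1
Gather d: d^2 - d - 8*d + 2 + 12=d^2 - 9*d + 14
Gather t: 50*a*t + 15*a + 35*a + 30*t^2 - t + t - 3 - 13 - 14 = 50*a*t + 50*a + 30*t^2 - 30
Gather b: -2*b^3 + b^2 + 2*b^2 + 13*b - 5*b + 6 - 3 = -2*b^3 + 3*b^2 + 8*b + 3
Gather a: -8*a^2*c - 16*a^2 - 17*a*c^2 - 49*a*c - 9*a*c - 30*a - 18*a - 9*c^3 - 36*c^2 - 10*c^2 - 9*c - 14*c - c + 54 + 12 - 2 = a^2*(-8*c - 16) + a*(-17*c^2 - 58*c - 48) - 9*c^3 - 46*c^2 - 24*c + 64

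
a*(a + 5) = a^2 + 5*a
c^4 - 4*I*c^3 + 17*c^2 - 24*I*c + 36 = (c - 6*I)*(c - 2*I)*(c + I)*(c + 3*I)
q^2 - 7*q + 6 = (q - 6)*(q - 1)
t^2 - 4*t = t*(t - 4)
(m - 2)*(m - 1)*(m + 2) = m^3 - m^2 - 4*m + 4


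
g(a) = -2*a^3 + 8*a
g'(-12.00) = -856.00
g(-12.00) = 3360.00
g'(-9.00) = -478.00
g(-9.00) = 1386.00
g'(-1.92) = -14.12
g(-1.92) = -1.20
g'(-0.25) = 7.62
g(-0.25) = -1.97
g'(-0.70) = 5.06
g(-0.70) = -4.91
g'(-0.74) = 4.71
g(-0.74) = -5.11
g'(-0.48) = 6.62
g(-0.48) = -3.62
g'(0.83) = 3.87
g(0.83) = 5.50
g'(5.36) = -164.38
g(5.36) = -265.10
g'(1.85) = -12.54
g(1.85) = 2.14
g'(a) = 8 - 6*a^2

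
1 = 1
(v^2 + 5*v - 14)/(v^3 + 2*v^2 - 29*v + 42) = 1/(v - 3)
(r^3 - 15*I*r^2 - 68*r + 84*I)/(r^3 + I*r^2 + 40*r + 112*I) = (r^2 - 8*I*r - 12)/(r^2 + 8*I*r - 16)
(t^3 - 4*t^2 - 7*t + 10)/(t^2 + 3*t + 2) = (t^2 - 6*t + 5)/(t + 1)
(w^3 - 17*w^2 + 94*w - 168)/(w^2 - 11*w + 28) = w - 6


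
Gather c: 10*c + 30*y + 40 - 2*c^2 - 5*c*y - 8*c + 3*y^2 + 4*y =-2*c^2 + c*(2 - 5*y) + 3*y^2 + 34*y + 40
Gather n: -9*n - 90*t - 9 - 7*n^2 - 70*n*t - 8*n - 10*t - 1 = -7*n^2 + n*(-70*t - 17) - 100*t - 10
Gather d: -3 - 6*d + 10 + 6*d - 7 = 0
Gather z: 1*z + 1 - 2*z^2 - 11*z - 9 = -2*z^2 - 10*z - 8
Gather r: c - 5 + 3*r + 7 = c + 3*r + 2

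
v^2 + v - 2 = (v - 1)*(v + 2)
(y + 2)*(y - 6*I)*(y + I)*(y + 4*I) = y^4 + 2*y^3 - I*y^3 + 26*y^2 - 2*I*y^2 + 52*y + 24*I*y + 48*I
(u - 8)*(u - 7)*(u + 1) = u^3 - 14*u^2 + 41*u + 56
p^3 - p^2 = p^2*(p - 1)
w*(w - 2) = w^2 - 2*w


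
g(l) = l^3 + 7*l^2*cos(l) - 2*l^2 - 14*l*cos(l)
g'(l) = -7*l^2*sin(l) + 3*l^2 + 14*l*sin(l) + 14*l*cos(l) - 4*l - 14*cos(l)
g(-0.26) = 3.82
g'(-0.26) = -14.75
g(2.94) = -10.83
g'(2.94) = -16.31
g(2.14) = -0.49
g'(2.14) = -5.19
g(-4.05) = -204.72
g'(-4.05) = -26.36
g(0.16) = -2.08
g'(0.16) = -11.84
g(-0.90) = 9.01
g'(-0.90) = 3.81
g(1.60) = -0.89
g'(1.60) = 5.51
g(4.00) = -4.60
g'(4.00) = 46.93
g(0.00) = 0.00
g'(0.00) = -14.00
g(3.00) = -11.79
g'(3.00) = -15.68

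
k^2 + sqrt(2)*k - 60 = (k - 5*sqrt(2))*(k + 6*sqrt(2))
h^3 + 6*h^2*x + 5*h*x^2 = h*(h + x)*(h + 5*x)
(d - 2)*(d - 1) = d^2 - 3*d + 2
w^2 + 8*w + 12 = (w + 2)*(w + 6)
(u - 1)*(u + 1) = u^2 - 1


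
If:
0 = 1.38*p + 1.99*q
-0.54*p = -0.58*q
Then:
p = 0.00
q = 0.00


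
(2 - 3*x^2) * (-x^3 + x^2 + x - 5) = 3*x^5 - 3*x^4 - 5*x^3 + 17*x^2 + 2*x - 10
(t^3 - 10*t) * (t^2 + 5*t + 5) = t^5 + 5*t^4 - 5*t^3 - 50*t^2 - 50*t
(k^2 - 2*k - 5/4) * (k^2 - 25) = k^4 - 2*k^3 - 105*k^2/4 + 50*k + 125/4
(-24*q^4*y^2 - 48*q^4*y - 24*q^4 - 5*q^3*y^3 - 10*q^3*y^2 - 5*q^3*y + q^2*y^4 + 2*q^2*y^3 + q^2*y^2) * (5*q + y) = -120*q^5*y^2 - 240*q^5*y - 120*q^5 - 49*q^4*y^3 - 98*q^4*y^2 - 49*q^4*y + q^2*y^5 + 2*q^2*y^4 + q^2*y^3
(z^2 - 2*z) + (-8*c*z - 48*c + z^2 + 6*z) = -8*c*z - 48*c + 2*z^2 + 4*z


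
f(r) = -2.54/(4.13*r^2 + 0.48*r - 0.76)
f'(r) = -2.54*(-8.26*r - 0.48)/(4.13*r^2 + 0.48*r - 0.76)^2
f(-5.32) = -0.02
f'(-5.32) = -0.01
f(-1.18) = -0.57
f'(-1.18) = -1.20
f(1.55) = -0.26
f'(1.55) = 0.34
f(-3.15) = -0.07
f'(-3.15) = -0.04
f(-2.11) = -0.15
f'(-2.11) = -0.16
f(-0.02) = 3.31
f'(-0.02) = 1.36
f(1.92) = -0.17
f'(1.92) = 0.18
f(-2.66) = -0.09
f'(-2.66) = -0.07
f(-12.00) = -0.00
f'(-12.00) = -0.00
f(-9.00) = -0.01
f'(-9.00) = -0.00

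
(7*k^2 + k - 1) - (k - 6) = 7*k^2 + 5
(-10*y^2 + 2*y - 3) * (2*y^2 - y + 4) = -20*y^4 + 14*y^3 - 48*y^2 + 11*y - 12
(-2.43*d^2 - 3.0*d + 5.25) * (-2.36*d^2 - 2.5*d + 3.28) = 5.7348*d^4 + 13.155*d^3 - 12.8604*d^2 - 22.965*d + 17.22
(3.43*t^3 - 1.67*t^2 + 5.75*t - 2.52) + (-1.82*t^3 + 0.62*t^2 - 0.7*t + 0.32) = 1.61*t^3 - 1.05*t^2 + 5.05*t - 2.2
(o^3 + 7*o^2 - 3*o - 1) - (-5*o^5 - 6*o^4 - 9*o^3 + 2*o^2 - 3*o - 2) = 5*o^5 + 6*o^4 + 10*o^3 + 5*o^2 + 1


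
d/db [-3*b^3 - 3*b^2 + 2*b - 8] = -9*b^2 - 6*b + 2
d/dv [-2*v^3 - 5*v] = -6*v^2 - 5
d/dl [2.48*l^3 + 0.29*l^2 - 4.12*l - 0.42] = 7.44*l^2 + 0.58*l - 4.12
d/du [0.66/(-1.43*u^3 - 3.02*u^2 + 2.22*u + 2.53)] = (2.8314*u^2 + 3.9864*u - 1.4652)/(1.43*u^3 + 3.02*u^2 - 2.22*u - 2.53)^2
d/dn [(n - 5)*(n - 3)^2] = (n - 3)*(3*n - 13)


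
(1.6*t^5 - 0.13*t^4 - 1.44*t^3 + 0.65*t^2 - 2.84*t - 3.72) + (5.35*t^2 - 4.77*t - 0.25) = 1.6*t^5 - 0.13*t^4 - 1.44*t^3 + 6.0*t^2 - 7.61*t - 3.97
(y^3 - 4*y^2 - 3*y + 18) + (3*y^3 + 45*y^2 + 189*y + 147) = 4*y^3 + 41*y^2 + 186*y + 165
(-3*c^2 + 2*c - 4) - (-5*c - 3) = -3*c^2 + 7*c - 1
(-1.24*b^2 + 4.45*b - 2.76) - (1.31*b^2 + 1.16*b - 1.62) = -2.55*b^2 + 3.29*b - 1.14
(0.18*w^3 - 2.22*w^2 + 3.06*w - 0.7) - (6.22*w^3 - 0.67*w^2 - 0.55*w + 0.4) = -6.04*w^3 - 1.55*w^2 + 3.61*w - 1.1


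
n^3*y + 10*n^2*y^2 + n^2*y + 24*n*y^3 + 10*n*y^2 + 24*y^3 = (n + 4*y)*(n + 6*y)*(n*y + y)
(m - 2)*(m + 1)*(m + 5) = m^3 + 4*m^2 - 7*m - 10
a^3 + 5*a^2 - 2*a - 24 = (a - 2)*(a + 3)*(a + 4)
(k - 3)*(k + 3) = k^2 - 9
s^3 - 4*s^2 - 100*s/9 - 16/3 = (s - 6)*(s + 2/3)*(s + 4/3)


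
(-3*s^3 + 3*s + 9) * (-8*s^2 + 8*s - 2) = 24*s^5 - 24*s^4 - 18*s^3 - 48*s^2 + 66*s - 18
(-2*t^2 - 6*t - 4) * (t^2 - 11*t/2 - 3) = -2*t^4 + 5*t^3 + 35*t^2 + 40*t + 12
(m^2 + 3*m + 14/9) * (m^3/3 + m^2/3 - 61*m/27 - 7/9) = m^5/3 + 4*m^4/3 - 20*m^3/27 - 190*m^2/27 - 1421*m/243 - 98/81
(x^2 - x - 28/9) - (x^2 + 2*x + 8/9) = -3*x - 4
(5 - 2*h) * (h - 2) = -2*h^2 + 9*h - 10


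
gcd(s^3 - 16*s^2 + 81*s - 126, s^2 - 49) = s - 7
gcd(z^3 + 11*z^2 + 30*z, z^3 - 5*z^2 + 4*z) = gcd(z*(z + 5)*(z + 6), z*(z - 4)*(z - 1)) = z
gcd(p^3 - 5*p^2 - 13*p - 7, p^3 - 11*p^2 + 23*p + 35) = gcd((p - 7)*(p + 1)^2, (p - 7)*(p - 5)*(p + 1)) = p^2 - 6*p - 7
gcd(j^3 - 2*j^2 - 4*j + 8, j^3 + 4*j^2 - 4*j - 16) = j^2 - 4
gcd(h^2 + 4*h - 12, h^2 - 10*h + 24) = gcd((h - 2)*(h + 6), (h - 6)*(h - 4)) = 1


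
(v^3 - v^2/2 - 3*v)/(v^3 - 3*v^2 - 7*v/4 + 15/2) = 2*v/(2*v - 5)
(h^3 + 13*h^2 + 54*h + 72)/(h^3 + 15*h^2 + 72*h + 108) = (h + 4)/(h + 6)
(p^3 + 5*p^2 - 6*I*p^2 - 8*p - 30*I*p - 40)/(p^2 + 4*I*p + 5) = (p^3 + p^2*(5 - 6*I) + p*(-8 - 30*I) - 40)/(p^2 + 4*I*p + 5)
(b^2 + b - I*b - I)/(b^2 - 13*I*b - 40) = (-b^2 - b + I*b + I)/(-b^2 + 13*I*b + 40)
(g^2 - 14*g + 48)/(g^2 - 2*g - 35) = (-g^2 + 14*g - 48)/(-g^2 + 2*g + 35)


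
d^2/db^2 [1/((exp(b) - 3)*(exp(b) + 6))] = (4*exp(3*b) + 9*exp(2*b) + 81*exp(b) + 54)*exp(b)/(exp(6*b) + 9*exp(5*b) - 27*exp(4*b) - 297*exp(3*b) + 486*exp(2*b) + 2916*exp(b) - 5832)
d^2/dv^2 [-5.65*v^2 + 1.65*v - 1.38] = -11.3000000000000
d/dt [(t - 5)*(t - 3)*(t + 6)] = 3*t^2 - 4*t - 33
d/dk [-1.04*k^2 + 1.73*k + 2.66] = 1.73 - 2.08*k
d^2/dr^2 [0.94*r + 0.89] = 0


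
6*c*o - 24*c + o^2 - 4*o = (6*c + o)*(o - 4)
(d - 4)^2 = d^2 - 8*d + 16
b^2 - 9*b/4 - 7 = (b - 4)*(b + 7/4)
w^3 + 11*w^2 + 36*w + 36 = (w + 2)*(w + 3)*(w + 6)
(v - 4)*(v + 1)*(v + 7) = v^3 + 4*v^2 - 25*v - 28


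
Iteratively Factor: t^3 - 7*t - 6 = (t - 3)*(t^2 + 3*t + 2) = (t - 3)*(t + 1)*(t + 2)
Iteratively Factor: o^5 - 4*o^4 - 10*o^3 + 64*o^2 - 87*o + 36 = (o - 3)*(o^4 - o^3 - 13*o^2 + 25*o - 12) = (o - 3)*(o + 4)*(o^3 - 5*o^2 + 7*o - 3) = (o - 3)*(o - 1)*(o + 4)*(o^2 - 4*o + 3) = (o - 3)^2*(o - 1)*(o + 4)*(o - 1)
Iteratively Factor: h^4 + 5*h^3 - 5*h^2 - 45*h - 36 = (h + 4)*(h^3 + h^2 - 9*h - 9) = (h + 3)*(h + 4)*(h^2 - 2*h - 3) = (h + 1)*(h + 3)*(h + 4)*(h - 3)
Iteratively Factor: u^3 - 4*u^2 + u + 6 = (u + 1)*(u^2 - 5*u + 6) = (u - 2)*(u + 1)*(u - 3)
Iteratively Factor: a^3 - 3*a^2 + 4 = (a - 2)*(a^2 - a - 2) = (a - 2)^2*(a + 1)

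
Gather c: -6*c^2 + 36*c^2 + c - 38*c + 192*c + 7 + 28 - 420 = 30*c^2 + 155*c - 385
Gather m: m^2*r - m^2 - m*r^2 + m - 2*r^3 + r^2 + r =m^2*(r - 1) + m*(1 - r^2) - 2*r^3 + r^2 + r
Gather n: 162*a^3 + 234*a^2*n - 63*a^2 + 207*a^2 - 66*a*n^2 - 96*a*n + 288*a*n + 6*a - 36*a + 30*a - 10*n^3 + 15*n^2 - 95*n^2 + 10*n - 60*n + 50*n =162*a^3 + 144*a^2 - 10*n^3 + n^2*(-66*a - 80) + n*(234*a^2 + 192*a)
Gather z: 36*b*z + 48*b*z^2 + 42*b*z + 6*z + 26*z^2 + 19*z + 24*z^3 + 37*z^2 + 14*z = 24*z^3 + z^2*(48*b + 63) + z*(78*b + 39)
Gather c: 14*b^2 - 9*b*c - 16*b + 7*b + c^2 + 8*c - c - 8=14*b^2 - 9*b + c^2 + c*(7 - 9*b) - 8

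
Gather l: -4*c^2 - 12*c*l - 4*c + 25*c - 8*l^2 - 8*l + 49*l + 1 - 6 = -4*c^2 + 21*c - 8*l^2 + l*(41 - 12*c) - 5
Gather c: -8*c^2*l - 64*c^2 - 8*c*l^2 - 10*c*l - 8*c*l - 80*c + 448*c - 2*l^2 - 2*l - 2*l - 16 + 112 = c^2*(-8*l - 64) + c*(-8*l^2 - 18*l + 368) - 2*l^2 - 4*l + 96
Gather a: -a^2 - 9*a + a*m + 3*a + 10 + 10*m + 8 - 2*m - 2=-a^2 + a*(m - 6) + 8*m + 16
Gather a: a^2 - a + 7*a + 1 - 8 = a^2 + 6*a - 7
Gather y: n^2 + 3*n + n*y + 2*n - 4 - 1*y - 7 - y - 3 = n^2 + 5*n + y*(n - 2) - 14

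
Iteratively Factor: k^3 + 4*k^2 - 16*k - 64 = (k - 4)*(k^2 + 8*k + 16) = (k - 4)*(k + 4)*(k + 4)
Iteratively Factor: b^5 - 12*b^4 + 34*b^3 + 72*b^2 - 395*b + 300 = (b - 4)*(b^4 - 8*b^3 + 2*b^2 + 80*b - 75) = (b - 5)*(b - 4)*(b^3 - 3*b^2 - 13*b + 15) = (b - 5)^2*(b - 4)*(b^2 + 2*b - 3) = (b - 5)^2*(b - 4)*(b - 1)*(b + 3)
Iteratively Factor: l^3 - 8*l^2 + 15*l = (l - 5)*(l^2 - 3*l) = l*(l - 5)*(l - 3)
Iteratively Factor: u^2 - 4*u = (u)*(u - 4)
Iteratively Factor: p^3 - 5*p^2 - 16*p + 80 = (p + 4)*(p^2 - 9*p + 20) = (p - 5)*(p + 4)*(p - 4)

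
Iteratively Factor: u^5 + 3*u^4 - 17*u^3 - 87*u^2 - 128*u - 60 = (u + 2)*(u^4 + u^3 - 19*u^2 - 49*u - 30) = (u - 5)*(u + 2)*(u^3 + 6*u^2 + 11*u + 6) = (u - 5)*(u + 1)*(u + 2)*(u^2 + 5*u + 6) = (u - 5)*(u + 1)*(u + 2)*(u + 3)*(u + 2)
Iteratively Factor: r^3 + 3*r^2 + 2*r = (r + 1)*(r^2 + 2*r) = r*(r + 1)*(r + 2)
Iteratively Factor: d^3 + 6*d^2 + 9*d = (d + 3)*(d^2 + 3*d) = d*(d + 3)*(d + 3)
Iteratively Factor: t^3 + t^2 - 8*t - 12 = (t + 2)*(t^2 - t - 6) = (t + 2)^2*(t - 3)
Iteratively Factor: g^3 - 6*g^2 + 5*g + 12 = (g + 1)*(g^2 - 7*g + 12) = (g - 4)*(g + 1)*(g - 3)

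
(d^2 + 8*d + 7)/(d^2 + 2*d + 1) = (d + 7)/(d + 1)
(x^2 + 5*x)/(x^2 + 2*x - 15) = x/(x - 3)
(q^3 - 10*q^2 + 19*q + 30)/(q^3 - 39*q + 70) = (q^2 - 5*q - 6)/(q^2 + 5*q - 14)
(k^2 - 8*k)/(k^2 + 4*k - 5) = k*(k - 8)/(k^2 + 4*k - 5)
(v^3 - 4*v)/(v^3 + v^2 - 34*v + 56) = v*(v + 2)/(v^2 + 3*v - 28)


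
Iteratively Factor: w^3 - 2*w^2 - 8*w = (w + 2)*(w^2 - 4*w) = w*(w + 2)*(w - 4)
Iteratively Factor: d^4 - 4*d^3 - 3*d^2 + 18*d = (d + 2)*(d^3 - 6*d^2 + 9*d) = (d - 3)*(d + 2)*(d^2 - 3*d) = (d - 3)^2*(d + 2)*(d)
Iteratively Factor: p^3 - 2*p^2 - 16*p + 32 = (p - 4)*(p^2 + 2*p - 8) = (p - 4)*(p + 4)*(p - 2)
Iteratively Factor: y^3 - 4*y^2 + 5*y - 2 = (y - 2)*(y^2 - 2*y + 1) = (y - 2)*(y - 1)*(y - 1)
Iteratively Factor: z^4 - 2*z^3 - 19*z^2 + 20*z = (z + 4)*(z^3 - 6*z^2 + 5*z) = (z - 5)*(z + 4)*(z^2 - z) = z*(z - 5)*(z + 4)*(z - 1)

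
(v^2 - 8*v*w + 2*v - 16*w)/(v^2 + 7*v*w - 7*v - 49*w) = (v^2 - 8*v*w + 2*v - 16*w)/(v^2 + 7*v*w - 7*v - 49*w)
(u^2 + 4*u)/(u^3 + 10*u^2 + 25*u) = (u + 4)/(u^2 + 10*u + 25)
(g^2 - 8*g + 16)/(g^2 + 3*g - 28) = (g - 4)/(g + 7)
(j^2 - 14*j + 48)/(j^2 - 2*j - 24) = (j - 8)/(j + 4)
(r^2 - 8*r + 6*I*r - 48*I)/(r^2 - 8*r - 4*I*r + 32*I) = (r + 6*I)/(r - 4*I)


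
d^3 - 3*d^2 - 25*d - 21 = (d - 7)*(d + 1)*(d + 3)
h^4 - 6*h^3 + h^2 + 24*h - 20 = (h - 5)*(h - 2)*(h - 1)*(h + 2)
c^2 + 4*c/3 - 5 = (c - 5/3)*(c + 3)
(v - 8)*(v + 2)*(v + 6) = v^3 - 52*v - 96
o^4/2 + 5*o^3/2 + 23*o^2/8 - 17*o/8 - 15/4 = (o/2 + 1)*(o - 1)*(o + 3/2)*(o + 5/2)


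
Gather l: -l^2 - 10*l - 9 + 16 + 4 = -l^2 - 10*l + 11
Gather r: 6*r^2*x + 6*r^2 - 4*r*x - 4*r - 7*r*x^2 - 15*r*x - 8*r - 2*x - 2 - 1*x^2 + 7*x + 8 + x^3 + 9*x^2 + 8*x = r^2*(6*x + 6) + r*(-7*x^2 - 19*x - 12) + x^3 + 8*x^2 + 13*x + 6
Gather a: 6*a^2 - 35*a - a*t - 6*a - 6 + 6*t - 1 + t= 6*a^2 + a*(-t - 41) + 7*t - 7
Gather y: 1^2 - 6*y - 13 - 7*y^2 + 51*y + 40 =-7*y^2 + 45*y + 28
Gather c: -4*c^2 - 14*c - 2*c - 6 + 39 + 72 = -4*c^2 - 16*c + 105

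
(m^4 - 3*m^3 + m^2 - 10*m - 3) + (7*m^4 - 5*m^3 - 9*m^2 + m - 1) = 8*m^4 - 8*m^3 - 8*m^2 - 9*m - 4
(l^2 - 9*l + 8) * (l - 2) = l^3 - 11*l^2 + 26*l - 16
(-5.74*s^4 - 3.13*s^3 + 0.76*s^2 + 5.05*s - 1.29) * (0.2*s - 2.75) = -1.148*s^5 + 15.159*s^4 + 8.7595*s^3 - 1.08*s^2 - 14.1455*s + 3.5475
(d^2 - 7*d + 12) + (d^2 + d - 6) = 2*d^2 - 6*d + 6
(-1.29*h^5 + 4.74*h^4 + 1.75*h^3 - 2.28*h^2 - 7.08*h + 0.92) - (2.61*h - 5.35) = -1.29*h^5 + 4.74*h^4 + 1.75*h^3 - 2.28*h^2 - 9.69*h + 6.27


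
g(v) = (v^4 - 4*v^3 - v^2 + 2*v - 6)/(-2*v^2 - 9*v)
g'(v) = (4*v + 9)*(v^4 - 4*v^3 - v^2 + 2*v - 6)/(-2*v^2 - 9*v)^2 + (4*v^3 - 12*v^2 - 2*v + 2)/(-2*v^2 - 9*v) = (-4*v^5 - 19*v^4 + 72*v^3 + 13*v^2 - 24*v - 54)/(v^2*(4*v^2 + 36*v + 81))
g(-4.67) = -532.73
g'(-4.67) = -2833.53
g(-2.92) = 16.46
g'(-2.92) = -25.81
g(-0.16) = -4.56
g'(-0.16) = -25.99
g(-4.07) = 146.67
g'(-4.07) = -435.99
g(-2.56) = 9.30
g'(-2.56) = -15.12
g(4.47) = -0.31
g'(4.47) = -1.27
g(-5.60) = -132.90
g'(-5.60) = -58.06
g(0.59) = 0.98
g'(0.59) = -1.43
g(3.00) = 0.80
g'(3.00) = -0.28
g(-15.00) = -202.74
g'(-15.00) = 18.50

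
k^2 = k^2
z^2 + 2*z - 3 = (z - 1)*(z + 3)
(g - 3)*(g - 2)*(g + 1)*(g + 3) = g^4 - g^3 - 11*g^2 + 9*g + 18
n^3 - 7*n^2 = n^2*(n - 7)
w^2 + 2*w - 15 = (w - 3)*(w + 5)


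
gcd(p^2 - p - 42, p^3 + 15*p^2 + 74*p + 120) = p + 6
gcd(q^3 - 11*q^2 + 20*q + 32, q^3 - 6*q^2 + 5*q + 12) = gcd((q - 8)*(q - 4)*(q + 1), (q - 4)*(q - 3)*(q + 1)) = q^2 - 3*q - 4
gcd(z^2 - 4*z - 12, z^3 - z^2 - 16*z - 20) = z + 2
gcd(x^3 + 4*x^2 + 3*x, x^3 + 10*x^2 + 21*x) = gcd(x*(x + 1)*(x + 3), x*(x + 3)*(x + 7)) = x^2 + 3*x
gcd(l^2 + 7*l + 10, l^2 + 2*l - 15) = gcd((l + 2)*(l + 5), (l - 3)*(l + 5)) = l + 5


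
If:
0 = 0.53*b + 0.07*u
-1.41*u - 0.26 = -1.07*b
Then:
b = 0.02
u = -0.17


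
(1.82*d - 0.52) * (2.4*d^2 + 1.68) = 4.368*d^3 - 1.248*d^2 + 3.0576*d - 0.8736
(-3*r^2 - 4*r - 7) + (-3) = -3*r^2 - 4*r - 10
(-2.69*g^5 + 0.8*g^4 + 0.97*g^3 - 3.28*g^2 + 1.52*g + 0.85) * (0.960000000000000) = -2.5824*g^5 + 0.768*g^4 + 0.9312*g^3 - 3.1488*g^2 + 1.4592*g + 0.816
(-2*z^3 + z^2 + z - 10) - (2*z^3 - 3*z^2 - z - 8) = -4*z^3 + 4*z^2 + 2*z - 2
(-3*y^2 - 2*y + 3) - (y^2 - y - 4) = -4*y^2 - y + 7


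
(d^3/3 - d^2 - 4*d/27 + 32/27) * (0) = 0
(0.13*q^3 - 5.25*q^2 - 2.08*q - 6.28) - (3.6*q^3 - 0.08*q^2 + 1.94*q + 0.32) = -3.47*q^3 - 5.17*q^2 - 4.02*q - 6.6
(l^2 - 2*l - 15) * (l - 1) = l^3 - 3*l^2 - 13*l + 15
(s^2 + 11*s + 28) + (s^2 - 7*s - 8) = 2*s^2 + 4*s + 20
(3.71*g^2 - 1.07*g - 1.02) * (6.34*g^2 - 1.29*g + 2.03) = 23.5214*g^4 - 11.5697*g^3 + 2.4448*g^2 - 0.8563*g - 2.0706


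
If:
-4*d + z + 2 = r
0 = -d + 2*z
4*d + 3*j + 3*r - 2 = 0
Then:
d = 2*z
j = 13*z/3 - 4/3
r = 2 - 7*z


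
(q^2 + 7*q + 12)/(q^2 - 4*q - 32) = (q + 3)/(q - 8)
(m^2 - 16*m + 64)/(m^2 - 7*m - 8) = (m - 8)/(m + 1)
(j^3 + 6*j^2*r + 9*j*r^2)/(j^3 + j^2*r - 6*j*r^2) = (-j - 3*r)/(-j + 2*r)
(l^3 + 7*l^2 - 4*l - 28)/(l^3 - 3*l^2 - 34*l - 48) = (l^2 + 5*l - 14)/(l^2 - 5*l - 24)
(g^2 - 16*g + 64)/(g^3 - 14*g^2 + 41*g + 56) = (g - 8)/(g^2 - 6*g - 7)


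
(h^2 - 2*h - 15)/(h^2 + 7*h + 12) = (h - 5)/(h + 4)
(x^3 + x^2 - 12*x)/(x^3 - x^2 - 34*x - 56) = x*(x - 3)/(x^2 - 5*x - 14)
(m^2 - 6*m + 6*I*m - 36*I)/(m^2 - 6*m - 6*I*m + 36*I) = (m + 6*I)/(m - 6*I)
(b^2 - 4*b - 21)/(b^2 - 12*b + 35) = (b + 3)/(b - 5)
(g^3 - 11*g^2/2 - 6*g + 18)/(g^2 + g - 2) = (g^2 - 15*g/2 + 9)/(g - 1)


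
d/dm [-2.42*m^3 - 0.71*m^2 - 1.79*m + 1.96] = -7.26*m^2 - 1.42*m - 1.79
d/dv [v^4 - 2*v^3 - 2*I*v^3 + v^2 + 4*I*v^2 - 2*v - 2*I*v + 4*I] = 4*v^3 - 6*v^2*(1 + I) + 2*v*(1 + 4*I) - 2 - 2*I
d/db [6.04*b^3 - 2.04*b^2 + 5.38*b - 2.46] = 18.12*b^2 - 4.08*b + 5.38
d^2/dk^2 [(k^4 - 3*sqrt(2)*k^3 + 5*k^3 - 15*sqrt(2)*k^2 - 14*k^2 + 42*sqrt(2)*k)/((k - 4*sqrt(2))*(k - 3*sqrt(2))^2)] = 2*(35*sqrt(2)*k^4 + 60*k^4 - 684*sqrt(2)*k^3 - 570*k^3 + 1080*sqrt(2)*k^2 + 5760*k^2 - 10560*sqrt(2)*k + 2880*k - 8640*sqrt(2) + 14112)/(k^7 - 24*sqrt(2)*k^6 + 492*k^5 - 2792*sqrt(2)*k^4 + 18948*k^3 - 38448*sqrt(2)*k^2 + 86400*k - 41472*sqrt(2))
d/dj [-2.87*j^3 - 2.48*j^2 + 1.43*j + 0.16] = -8.61*j^2 - 4.96*j + 1.43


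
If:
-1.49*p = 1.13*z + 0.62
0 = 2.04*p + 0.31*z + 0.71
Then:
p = -0.33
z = -0.11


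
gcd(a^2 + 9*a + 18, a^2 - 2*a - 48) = a + 6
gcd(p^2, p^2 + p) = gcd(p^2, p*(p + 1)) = p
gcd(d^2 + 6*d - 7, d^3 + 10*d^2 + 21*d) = d + 7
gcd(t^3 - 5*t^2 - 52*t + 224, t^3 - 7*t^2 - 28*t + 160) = t^2 - 12*t + 32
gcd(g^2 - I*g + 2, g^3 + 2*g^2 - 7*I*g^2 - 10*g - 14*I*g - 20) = g - 2*I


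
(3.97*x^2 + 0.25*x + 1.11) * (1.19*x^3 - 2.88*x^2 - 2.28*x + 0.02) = 4.7243*x^5 - 11.1361*x^4 - 8.4507*x^3 - 3.6874*x^2 - 2.5258*x + 0.0222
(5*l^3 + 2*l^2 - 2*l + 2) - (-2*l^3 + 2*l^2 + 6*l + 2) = 7*l^3 - 8*l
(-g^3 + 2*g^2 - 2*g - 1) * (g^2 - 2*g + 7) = -g^5 + 4*g^4 - 13*g^3 + 17*g^2 - 12*g - 7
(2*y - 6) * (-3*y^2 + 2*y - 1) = -6*y^3 + 22*y^2 - 14*y + 6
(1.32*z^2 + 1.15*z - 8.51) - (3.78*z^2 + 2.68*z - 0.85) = -2.46*z^2 - 1.53*z - 7.66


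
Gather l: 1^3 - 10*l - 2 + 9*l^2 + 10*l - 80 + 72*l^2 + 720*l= 81*l^2 + 720*l - 81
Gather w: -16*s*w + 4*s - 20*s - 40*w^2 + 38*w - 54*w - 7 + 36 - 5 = -16*s - 40*w^2 + w*(-16*s - 16) + 24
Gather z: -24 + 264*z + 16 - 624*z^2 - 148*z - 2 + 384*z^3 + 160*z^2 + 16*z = 384*z^3 - 464*z^2 + 132*z - 10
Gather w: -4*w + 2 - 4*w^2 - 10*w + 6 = -4*w^2 - 14*w + 8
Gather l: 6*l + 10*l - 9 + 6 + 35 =16*l + 32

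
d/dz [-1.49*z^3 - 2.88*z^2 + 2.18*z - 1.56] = -4.47*z^2 - 5.76*z + 2.18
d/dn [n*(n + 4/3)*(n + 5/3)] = 3*n^2 + 6*n + 20/9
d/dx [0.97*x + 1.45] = 0.970000000000000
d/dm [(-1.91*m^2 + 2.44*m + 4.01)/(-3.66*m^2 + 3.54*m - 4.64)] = (2.169*m^2 + 47.078*m - 25.517)/(13.3956*m^4 - 25.9128*m^3 + 46.4964*m^2 - 32.8512*m + 21.5296)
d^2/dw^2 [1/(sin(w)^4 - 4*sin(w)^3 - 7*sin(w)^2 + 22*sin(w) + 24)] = 2*(-8*sin(w)^7 + 54*sin(w)^6 - 74*sin(w)^5 - 129*sin(w)^4 + 344*sin(w)^3 - 277*sin(w)^2 - 562*sin(w) + 652)/((sin(w) - 4)^3*(sin(w) - 3)^3*(sin(w) + 1)^2*(sin(w) + 2)^3)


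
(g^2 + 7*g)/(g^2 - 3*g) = (g + 7)/(g - 3)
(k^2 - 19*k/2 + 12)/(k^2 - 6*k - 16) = (k - 3/2)/(k + 2)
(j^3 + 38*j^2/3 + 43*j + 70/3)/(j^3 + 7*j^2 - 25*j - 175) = (j + 2/3)/(j - 5)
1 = 1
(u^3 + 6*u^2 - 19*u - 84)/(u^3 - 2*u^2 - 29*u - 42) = (u^2 + 3*u - 28)/(u^2 - 5*u - 14)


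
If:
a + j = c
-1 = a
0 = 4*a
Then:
No Solution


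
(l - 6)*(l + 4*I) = l^2 - 6*l + 4*I*l - 24*I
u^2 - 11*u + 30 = (u - 6)*(u - 5)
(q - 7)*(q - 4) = q^2 - 11*q + 28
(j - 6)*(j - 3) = j^2 - 9*j + 18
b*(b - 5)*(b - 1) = b^3 - 6*b^2 + 5*b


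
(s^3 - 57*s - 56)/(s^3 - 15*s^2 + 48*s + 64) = (s + 7)/(s - 8)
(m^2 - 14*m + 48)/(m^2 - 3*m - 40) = (m - 6)/(m + 5)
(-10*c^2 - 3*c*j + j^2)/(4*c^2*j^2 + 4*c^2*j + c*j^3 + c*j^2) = (-10*c^2 - 3*c*j + j^2)/(c*j*(4*c*j + 4*c + j^2 + j))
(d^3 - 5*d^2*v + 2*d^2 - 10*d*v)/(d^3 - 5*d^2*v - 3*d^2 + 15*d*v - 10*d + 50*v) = d/(d - 5)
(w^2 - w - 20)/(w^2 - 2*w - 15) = (w + 4)/(w + 3)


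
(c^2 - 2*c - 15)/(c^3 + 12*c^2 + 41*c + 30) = (c^2 - 2*c - 15)/(c^3 + 12*c^2 + 41*c + 30)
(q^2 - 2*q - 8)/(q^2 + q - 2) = (q - 4)/(q - 1)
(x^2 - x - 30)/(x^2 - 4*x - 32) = (-x^2 + x + 30)/(-x^2 + 4*x + 32)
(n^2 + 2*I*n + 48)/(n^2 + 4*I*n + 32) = (n - 6*I)/(n - 4*I)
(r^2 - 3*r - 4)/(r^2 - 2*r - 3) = (r - 4)/(r - 3)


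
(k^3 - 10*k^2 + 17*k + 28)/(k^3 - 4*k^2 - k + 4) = (k - 7)/(k - 1)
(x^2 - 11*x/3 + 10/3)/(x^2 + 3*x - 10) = (x - 5/3)/(x + 5)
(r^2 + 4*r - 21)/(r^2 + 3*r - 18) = (r + 7)/(r + 6)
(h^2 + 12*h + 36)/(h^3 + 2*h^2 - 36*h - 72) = (h + 6)/(h^2 - 4*h - 12)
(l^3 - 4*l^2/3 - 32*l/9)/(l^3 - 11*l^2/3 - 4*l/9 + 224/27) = 3*l/(3*l - 7)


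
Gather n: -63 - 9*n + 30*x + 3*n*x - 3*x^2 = n*(3*x - 9) - 3*x^2 + 30*x - 63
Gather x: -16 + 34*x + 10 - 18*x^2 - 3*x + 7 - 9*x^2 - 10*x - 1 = -27*x^2 + 21*x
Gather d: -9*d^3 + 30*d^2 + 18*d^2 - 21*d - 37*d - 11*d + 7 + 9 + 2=-9*d^3 + 48*d^2 - 69*d + 18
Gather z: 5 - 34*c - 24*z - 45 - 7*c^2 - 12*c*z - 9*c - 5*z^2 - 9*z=-7*c^2 - 43*c - 5*z^2 + z*(-12*c - 33) - 40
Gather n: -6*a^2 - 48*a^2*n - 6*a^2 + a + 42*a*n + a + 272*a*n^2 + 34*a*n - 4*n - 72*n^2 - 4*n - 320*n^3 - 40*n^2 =-12*a^2 + 2*a - 320*n^3 + n^2*(272*a - 112) + n*(-48*a^2 + 76*a - 8)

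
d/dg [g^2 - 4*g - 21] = 2*g - 4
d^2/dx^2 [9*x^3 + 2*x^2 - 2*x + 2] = 54*x + 4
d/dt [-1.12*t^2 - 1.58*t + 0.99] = -2.24*t - 1.58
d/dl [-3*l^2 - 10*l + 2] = -6*l - 10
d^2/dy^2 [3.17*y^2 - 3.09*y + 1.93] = 6.34000000000000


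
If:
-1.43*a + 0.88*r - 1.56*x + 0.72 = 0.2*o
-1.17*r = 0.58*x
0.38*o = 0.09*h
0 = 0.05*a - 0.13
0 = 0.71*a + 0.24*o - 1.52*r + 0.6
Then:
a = 2.60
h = -33.73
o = -7.99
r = 0.35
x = -0.70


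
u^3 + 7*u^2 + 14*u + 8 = (u + 1)*(u + 2)*(u + 4)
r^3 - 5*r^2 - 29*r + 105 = (r - 7)*(r - 3)*(r + 5)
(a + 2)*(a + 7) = a^2 + 9*a + 14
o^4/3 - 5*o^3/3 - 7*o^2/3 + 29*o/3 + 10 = (o/3 + 1/3)*(o - 5)*(o - 3)*(o + 2)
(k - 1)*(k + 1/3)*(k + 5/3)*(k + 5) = k^4 + 6*k^3 + 32*k^2/9 - 70*k/9 - 25/9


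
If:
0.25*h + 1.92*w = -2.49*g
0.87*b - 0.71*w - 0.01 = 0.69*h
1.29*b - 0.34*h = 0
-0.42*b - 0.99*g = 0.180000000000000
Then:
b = -0.10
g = -0.14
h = -0.38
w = 0.23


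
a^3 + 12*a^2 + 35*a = a*(a + 5)*(a + 7)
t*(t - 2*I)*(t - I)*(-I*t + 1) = -I*t^4 - 2*t^3 - I*t^2 - 2*t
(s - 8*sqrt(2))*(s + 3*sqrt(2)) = s^2 - 5*sqrt(2)*s - 48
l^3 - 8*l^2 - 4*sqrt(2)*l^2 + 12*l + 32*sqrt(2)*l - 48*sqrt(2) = (l - 6)*(l - 2)*(l - 4*sqrt(2))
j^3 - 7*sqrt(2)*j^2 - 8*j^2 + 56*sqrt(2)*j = j*(j - 8)*(j - 7*sqrt(2))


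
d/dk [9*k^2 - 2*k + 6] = 18*k - 2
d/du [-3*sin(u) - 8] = -3*cos(u)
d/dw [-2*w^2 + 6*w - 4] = 6 - 4*w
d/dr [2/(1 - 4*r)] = 8/(4*r - 1)^2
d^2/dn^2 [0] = 0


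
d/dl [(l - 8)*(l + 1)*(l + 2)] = 3*l^2 - 10*l - 22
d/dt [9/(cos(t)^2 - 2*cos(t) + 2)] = 18*(cos(t) - 1)*sin(t)/(cos(t)^2 - 2*cos(t) + 2)^2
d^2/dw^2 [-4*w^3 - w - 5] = -24*w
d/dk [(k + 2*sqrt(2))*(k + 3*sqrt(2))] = 2*k + 5*sqrt(2)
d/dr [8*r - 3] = 8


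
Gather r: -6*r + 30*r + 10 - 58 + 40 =24*r - 8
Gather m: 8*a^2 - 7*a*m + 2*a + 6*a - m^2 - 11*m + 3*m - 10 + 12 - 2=8*a^2 + 8*a - m^2 + m*(-7*a - 8)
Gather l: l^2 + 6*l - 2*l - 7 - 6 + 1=l^2 + 4*l - 12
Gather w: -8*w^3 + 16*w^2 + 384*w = -8*w^3 + 16*w^2 + 384*w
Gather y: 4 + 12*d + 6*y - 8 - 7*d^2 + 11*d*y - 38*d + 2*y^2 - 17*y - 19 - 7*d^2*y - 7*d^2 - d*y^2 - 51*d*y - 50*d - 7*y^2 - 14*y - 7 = -14*d^2 - 76*d + y^2*(-d - 5) + y*(-7*d^2 - 40*d - 25) - 30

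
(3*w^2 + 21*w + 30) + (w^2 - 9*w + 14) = 4*w^2 + 12*w + 44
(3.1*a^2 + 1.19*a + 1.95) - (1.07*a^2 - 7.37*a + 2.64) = 2.03*a^2 + 8.56*a - 0.69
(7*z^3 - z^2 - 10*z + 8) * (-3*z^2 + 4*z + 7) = -21*z^5 + 31*z^4 + 75*z^3 - 71*z^2 - 38*z + 56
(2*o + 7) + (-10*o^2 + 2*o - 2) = -10*o^2 + 4*o + 5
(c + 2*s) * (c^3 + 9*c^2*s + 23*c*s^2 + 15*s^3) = c^4 + 11*c^3*s + 41*c^2*s^2 + 61*c*s^3 + 30*s^4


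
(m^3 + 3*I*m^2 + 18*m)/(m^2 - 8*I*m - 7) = m*(m^2 + 3*I*m + 18)/(m^2 - 8*I*m - 7)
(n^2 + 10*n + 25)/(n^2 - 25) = (n + 5)/(n - 5)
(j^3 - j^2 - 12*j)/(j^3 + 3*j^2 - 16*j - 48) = j/(j + 4)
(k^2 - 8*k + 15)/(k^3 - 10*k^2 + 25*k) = (k - 3)/(k*(k - 5))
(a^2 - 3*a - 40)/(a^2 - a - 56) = (a + 5)/(a + 7)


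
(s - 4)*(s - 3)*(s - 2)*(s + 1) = s^4 - 8*s^3 + 17*s^2 + 2*s - 24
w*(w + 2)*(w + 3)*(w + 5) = w^4 + 10*w^3 + 31*w^2 + 30*w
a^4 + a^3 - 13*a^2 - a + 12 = (a - 3)*(a - 1)*(a + 1)*(a + 4)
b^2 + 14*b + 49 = (b + 7)^2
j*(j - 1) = j^2 - j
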